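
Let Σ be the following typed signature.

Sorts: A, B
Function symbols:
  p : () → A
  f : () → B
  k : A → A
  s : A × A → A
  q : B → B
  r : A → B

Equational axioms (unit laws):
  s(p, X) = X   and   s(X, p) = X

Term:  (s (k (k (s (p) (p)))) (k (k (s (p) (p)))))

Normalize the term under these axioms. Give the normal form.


1. (s (k (k (s (p) (p)))) (k (k (s (p) (p)))))  →  (s (k (k (p))) (k (k (s (p) (p)))))
2. (s (k (k (p))) (k (k (s (p) (p)))))  →  (s (k (k (p))) (k (k (p))))

normal form = (s (k (k (p))) (k (k (p))))


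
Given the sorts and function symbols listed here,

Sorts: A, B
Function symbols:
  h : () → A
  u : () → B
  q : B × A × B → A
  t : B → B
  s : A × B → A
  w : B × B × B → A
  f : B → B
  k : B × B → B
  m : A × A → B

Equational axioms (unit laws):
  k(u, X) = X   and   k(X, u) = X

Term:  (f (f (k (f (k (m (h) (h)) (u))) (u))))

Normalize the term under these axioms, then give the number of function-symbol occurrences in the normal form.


1. (f (f (k (f (k (m (h) (h)) (u))) (u))))  →  (f (f (f (k (m (h) (h)) (u)))))
2. (f (f (f (k (m (h) (h)) (u)))))  →  (f (f (f (m (h) (h)))))
normal form: (f (f (f (m (h) (h)))))

size = 6


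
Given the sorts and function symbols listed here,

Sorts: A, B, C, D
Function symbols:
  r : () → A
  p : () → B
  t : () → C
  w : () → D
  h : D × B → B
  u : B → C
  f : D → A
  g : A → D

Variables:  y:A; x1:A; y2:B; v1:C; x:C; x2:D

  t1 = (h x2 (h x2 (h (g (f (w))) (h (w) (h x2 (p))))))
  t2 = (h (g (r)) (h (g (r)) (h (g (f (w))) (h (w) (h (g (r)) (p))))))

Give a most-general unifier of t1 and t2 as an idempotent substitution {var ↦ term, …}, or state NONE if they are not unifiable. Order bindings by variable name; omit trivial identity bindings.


{x2 ↦ (g (r))}


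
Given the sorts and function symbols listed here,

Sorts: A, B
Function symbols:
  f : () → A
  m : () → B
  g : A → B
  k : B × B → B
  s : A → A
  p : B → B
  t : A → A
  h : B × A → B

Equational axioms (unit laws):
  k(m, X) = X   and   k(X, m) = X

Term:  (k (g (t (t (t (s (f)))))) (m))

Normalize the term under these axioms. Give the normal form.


normal form = (g (t (t (t (s (f))))))

1. (k (g (t (t (t (s (f)))))) (m))  →  (g (t (t (t (s (f))))))


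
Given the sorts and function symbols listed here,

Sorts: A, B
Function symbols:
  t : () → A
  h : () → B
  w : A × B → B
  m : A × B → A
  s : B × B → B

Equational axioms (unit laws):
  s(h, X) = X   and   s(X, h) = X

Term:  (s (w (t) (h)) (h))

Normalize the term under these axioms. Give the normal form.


normal form = (w (t) (h))

1. (s (w (t) (h)) (h))  →  (w (t) (h))


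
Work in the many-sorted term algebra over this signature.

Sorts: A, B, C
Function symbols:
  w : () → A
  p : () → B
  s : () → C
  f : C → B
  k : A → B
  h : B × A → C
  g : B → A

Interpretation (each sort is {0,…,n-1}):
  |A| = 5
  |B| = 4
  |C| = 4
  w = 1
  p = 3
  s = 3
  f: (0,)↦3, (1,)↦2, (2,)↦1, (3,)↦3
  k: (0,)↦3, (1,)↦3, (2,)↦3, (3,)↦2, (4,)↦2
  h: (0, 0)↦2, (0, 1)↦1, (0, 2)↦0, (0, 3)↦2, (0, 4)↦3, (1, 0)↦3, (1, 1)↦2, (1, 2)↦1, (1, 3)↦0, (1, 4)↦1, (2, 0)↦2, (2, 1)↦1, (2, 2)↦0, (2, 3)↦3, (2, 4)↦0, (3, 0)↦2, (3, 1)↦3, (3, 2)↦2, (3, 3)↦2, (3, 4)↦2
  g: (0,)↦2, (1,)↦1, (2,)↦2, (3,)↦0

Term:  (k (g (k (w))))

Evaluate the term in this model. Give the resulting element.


  w = 1
  (k (w)) = k(1,) = 3
  (g (k (w))) = g(3,) = 0
  (k (g (k (w)))) = k(0,) = 3

value = 3


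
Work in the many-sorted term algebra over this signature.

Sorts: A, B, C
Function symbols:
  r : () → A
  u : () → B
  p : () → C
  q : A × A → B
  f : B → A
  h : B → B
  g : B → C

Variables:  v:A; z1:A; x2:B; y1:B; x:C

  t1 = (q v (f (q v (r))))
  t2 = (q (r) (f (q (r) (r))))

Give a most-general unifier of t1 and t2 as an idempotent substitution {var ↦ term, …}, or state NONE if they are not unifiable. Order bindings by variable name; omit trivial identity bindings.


{v ↦ (r)}


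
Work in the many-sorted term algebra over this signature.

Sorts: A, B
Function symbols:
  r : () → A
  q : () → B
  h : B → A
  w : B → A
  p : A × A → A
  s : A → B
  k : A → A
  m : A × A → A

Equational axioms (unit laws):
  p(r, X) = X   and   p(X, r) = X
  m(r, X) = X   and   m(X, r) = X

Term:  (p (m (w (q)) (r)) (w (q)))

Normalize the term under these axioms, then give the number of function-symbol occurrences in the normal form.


1. (p (m (w (q)) (r)) (w (q)))  →  (p (w (q)) (w (q)))
normal form: (p (w (q)) (w (q)))

size = 5


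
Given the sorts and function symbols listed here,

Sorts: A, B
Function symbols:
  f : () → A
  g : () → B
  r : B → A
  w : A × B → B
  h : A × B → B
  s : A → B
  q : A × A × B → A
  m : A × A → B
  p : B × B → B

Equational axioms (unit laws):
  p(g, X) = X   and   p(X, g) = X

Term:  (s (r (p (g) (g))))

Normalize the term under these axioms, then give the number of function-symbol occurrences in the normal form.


1. (s (r (p (g) (g))))  →  (s (r (g)))
normal form: (s (r (g)))

size = 3


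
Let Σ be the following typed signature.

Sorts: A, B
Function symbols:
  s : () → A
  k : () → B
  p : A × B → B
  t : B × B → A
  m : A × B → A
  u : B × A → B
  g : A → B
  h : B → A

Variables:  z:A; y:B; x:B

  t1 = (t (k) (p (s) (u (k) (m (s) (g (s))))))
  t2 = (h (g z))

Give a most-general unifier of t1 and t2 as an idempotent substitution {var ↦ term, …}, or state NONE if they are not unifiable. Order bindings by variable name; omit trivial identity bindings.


NONE (not unifiable)

head clash or occurs-check failure — not unifiable


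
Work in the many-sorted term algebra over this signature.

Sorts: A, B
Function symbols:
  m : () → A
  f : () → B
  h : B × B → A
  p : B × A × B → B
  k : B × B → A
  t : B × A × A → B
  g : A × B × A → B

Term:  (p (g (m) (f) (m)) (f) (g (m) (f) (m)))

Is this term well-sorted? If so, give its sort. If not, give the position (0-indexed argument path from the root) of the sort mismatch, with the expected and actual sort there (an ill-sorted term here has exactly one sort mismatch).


    (m) : A
    (f) : B
    (m) : A
  (g (m) (f) (m)) : B
  (f) : B
    (m) : A
    (f) : B
    (m) : A
  (g (m) (f) (m)) : B
(p (g (m) (f) (m)) (f) (g (m) (f) (m))) : ✗ arg 1 at [1] has sort B, expected A

ill-sorted at position [1]: expected A, got B


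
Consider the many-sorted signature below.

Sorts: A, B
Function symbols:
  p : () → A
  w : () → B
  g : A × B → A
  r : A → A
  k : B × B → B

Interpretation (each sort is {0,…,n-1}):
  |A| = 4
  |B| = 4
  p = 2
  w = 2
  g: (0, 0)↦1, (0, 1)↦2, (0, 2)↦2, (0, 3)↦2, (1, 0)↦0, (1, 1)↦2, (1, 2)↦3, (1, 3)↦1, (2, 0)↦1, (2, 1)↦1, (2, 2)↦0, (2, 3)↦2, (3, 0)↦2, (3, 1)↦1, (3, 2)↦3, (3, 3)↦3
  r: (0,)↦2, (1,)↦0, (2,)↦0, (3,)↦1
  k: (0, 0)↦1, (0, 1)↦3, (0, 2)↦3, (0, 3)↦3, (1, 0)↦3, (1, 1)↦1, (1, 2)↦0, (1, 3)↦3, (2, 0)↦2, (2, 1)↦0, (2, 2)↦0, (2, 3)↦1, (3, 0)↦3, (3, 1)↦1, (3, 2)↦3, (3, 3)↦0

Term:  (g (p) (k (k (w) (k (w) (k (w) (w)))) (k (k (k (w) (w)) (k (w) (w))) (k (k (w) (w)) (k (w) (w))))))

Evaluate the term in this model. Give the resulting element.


  p = 2
  w = 2
  w = 2
  w = 2
  w = 2
  (k (w) (w)) = k(2, 2) = 0
  (k (w) (k (w) (w))) = k(2, 0) = 2
  (k (w) (k (w) (k (w) (w)))) = k(2, 2) = 0
  w = 2
  w = 2
  (k (w) (w)) = k(2, 2) = 0
  w = 2
  w = 2
  (k (w) (w)) = k(2, 2) = 0
  (k (k (w) (w)) (k (w) (w))) = k(0, 0) = 1
  w = 2
  w = 2
  (k (w) (w)) = k(2, 2) = 0
  w = 2
  w = 2
  (k (w) (w)) = k(2, 2) = 0
  (k (k (w) (w)) (k (w) (w))) = k(0, 0) = 1
  (k (k (k (w) (w)) (k (w) (w))) (k (k (w) (w)) (k (w) (w)))) = k(1, 1) = 1
  (k (k (w) (k (w) (k (w) (w)))) (k (k (k (w) (w)) (k (w) (w))) (k (k (w) (w)) (k (w) (w))))) = k(0, 1) = 3
  (g (p) (k (k (w) (k (w) (k (w) (w)))) (k (k (k (w) (w)) (k (w) (w))) (k (k (w) (w)) (k (w) (w)))))) = g(2, 3) = 2

value = 2


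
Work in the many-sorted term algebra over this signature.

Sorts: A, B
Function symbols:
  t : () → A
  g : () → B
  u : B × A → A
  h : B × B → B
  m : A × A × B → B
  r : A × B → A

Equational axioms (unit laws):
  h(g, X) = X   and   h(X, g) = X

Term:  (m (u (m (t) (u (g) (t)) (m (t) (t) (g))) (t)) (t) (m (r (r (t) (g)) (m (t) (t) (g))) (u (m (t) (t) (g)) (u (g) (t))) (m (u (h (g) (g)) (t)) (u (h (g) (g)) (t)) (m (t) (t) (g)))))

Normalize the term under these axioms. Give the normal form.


1. (m (u (m (t) (u (g) (t)) (m (t) (t) (g))) (t)) (t) (m (r (r (t) (g)) (m (t) (t) (g))) (u (m (t) (t) (g)) (u (g) (t))) (m (u (h (g) (g)) (t)) (u (h (g) (g)) (t)) (m (t) (t) (g)))))  →  (m (u (m (t) (u (g) (t)) (m (t) (t) (g))) (t)) (t) (m (r (r (t) (g)) (m (t) (t) (g))) (u (m (t) (t) (g)) (u (g) (t))) (m (u (g) (t)) (u (h (g) (g)) (t)) (m (t) (t) (g)))))
2. (m (u (m (t) (u (g) (t)) (m (t) (t) (g))) (t)) (t) (m (r (r (t) (g)) (m (t) (t) (g))) (u (m (t) (t) (g)) (u (g) (t))) (m (u (g) (t)) (u (h (g) (g)) (t)) (m (t) (t) (g)))))  →  (m (u (m (t) (u (g) (t)) (m (t) (t) (g))) (t)) (t) (m (r (r (t) (g)) (m (t) (t) (g))) (u (m (t) (t) (g)) (u (g) (t))) (m (u (g) (t)) (u (g) (t)) (m (t) (t) (g)))))

normal form = (m (u (m (t) (u (g) (t)) (m (t) (t) (g))) (t)) (t) (m (r (r (t) (g)) (m (t) (t) (g))) (u (m (t) (t) (g)) (u (g) (t))) (m (u (g) (t)) (u (g) (t)) (m (t) (t) (g)))))


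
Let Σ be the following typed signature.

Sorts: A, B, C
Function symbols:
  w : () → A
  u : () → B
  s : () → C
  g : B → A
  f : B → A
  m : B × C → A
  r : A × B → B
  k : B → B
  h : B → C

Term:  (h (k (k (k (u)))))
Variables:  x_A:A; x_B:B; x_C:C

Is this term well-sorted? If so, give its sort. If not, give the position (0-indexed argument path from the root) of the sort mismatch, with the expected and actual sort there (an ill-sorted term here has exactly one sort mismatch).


well-sorted; sort = C

        (u) : B
      (k (u)) : B
    (k (k (u))) : B
  (k (k (k (u)))) : B
(h (k (k (k (u))))) : C


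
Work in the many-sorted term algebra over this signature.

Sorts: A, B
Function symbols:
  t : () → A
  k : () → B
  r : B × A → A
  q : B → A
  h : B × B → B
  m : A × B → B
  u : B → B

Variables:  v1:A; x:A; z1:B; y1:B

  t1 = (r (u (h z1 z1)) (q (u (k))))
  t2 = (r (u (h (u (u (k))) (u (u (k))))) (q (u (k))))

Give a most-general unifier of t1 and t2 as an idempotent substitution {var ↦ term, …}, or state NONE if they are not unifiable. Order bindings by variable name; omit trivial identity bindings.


{z1 ↦ (u (u (k)))}


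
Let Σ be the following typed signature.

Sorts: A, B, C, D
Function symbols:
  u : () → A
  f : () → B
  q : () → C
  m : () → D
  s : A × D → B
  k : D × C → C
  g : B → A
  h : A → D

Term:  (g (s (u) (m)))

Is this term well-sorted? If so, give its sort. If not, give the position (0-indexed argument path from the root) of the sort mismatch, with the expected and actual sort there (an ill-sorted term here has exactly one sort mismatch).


well-sorted; sort = A

    (u) : A
    (m) : D
  (s (u) (m)) : B
(g (s (u) (m))) : A


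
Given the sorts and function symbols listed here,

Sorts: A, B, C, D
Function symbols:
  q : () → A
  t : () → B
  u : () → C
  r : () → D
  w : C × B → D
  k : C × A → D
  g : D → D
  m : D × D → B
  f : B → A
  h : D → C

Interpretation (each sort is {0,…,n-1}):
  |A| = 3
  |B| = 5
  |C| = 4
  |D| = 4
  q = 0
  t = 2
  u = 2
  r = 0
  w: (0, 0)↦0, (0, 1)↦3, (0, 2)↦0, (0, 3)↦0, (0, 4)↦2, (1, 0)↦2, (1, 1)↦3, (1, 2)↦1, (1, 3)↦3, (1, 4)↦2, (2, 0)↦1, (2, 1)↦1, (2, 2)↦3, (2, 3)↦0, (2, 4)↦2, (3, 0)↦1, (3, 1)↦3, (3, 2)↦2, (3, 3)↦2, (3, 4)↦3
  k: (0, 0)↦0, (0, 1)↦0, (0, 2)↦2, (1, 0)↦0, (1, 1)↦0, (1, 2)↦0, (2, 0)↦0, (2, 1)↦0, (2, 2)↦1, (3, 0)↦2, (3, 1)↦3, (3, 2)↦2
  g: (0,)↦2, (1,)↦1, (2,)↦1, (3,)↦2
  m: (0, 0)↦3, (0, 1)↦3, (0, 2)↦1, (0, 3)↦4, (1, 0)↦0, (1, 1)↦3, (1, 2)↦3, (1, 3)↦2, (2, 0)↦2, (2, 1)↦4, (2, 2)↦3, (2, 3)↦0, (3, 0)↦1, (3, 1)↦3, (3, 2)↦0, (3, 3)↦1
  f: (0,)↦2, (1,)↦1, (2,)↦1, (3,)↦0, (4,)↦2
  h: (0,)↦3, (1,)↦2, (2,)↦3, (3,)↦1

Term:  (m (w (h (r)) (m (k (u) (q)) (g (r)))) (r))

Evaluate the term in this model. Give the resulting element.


value = 1

  r = 0
  (h (r)) = h(0,) = 3
  u = 2
  q = 0
  (k (u) (q)) = k(2, 0) = 0
  r = 0
  (g (r)) = g(0,) = 2
  (m (k (u) (q)) (g (r))) = m(0, 2) = 1
  (w (h (r)) (m (k (u) (q)) (g (r)))) = w(3, 1) = 3
  r = 0
  (m (w (h (r)) (m (k (u) (q)) (g (r)))) (r)) = m(3, 0) = 1


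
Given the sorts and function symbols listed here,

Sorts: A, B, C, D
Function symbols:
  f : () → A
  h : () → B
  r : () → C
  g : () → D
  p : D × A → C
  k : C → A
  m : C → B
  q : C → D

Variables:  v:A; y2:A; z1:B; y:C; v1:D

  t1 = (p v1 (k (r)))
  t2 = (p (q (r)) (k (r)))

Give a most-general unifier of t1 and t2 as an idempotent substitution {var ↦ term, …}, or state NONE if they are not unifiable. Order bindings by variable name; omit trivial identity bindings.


{v1 ↦ (q (r))}


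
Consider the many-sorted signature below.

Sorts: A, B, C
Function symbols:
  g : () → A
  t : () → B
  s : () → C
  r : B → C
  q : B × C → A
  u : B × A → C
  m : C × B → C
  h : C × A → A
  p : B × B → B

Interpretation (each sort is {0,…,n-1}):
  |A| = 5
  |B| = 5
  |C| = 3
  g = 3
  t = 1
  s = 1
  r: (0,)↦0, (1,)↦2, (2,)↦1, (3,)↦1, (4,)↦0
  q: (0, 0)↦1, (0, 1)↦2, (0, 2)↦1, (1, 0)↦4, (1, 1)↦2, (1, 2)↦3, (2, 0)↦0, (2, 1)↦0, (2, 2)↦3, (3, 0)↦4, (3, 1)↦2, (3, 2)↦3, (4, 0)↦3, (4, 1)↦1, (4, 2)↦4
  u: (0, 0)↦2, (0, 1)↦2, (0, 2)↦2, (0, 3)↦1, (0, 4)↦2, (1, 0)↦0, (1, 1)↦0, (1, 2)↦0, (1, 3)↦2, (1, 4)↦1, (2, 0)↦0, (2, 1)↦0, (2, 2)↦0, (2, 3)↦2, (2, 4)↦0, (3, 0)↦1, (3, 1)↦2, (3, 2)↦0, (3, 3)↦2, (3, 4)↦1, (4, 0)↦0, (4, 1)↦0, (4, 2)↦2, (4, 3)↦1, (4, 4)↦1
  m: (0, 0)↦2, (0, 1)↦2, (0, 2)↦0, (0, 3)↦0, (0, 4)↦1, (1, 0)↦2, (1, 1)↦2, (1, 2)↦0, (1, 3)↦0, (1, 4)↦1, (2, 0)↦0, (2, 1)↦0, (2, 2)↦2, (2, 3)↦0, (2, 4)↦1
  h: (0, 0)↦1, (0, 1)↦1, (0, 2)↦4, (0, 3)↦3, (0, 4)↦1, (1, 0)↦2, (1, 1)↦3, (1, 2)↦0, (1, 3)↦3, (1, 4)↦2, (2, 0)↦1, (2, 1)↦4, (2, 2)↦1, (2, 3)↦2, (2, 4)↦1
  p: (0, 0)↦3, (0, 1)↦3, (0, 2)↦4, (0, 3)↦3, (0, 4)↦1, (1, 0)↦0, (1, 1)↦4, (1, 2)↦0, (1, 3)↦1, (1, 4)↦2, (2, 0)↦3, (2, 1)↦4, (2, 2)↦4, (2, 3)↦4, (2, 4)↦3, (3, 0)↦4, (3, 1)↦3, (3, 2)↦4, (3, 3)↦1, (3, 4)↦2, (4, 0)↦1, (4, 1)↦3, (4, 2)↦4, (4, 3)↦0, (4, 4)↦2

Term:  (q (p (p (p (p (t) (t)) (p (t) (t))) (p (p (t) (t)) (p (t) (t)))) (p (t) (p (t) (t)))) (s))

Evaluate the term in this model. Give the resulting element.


value = 1

  t = 1
  t = 1
  (p (t) (t)) = p(1, 1) = 4
  t = 1
  t = 1
  (p (t) (t)) = p(1, 1) = 4
  (p (p (t) (t)) (p (t) (t))) = p(4, 4) = 2
  t = 1
  t = 1
  (p (t) (t)) = p(1, 1) = 4
  t = 1
  t = 1
  (p (t) (t)) = p(1, 1) = 4
  (p (p (t) (t)) (p (t) (t))) = p(4, 4) = 2
  (p (p (p (t) (t)) (p (t) (t))) (p (p (t) (t)) (p (t) (t)))) = p(2, 2) = 4
  t = 1
  t = 1
  t = 1
  (p (t) (t)) = p(1, 1) = 4
  (p (t) (p (t) (t))) = p(1, 4) = 2
  (p (p (p (p (t) (t)) (p (t) (t))) (p (p (t) (t)) (p (t) (t)))) (p (t) (p (t) (t)))) = p(4, 2) = 4
  s = 1
  (q (p (p (p (p (t) (t)) (p (t) (t))) (p (p (t) (t)) (p (t) (t)))) (p (t) (p (t) (t)))) (s)) = q(4, 1) = 1


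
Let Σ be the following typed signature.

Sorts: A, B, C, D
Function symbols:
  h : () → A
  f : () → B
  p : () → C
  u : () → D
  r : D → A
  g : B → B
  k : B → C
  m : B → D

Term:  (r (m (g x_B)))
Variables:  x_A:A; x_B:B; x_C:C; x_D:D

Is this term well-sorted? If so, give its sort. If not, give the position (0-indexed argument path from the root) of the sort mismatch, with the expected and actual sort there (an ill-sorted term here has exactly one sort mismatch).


      x_B : B
    (g x_B) : B
  (m (g x_B)) : D
(r (m (g x_B))) : A

well-sorted; sort = A


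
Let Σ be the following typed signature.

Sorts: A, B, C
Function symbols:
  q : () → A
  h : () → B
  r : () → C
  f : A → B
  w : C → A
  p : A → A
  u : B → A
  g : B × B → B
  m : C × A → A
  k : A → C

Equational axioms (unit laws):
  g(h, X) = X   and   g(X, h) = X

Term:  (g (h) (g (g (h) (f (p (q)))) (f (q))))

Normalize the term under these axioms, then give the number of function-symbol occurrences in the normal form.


1. (g (h) (g (g (h) (f (p (q)))) (f (q))))  →  (g (g (h) (f (p (q)))) (f (q)))
2. (g (g (h) (f (p (q)))) (f (q)))  →  (g (f (p (q))) (f (q)))
normal form: (g (f (p (q))) (f (q)))

size = 6


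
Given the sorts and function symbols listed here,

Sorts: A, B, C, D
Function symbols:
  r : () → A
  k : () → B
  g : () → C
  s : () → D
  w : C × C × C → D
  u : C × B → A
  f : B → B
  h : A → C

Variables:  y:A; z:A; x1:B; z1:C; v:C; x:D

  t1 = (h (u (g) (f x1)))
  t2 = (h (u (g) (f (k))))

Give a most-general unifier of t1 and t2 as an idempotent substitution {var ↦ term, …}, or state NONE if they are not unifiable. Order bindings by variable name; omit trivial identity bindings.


{x1 ↦ (k)}


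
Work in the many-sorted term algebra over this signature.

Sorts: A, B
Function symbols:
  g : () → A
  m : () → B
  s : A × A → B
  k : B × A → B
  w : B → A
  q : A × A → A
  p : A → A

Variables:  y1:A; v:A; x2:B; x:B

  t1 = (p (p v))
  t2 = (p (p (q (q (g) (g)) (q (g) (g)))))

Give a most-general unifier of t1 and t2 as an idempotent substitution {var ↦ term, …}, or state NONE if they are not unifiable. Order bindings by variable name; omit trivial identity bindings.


{v ↦ (q (q (g) (g)) (q (g) (g)))}


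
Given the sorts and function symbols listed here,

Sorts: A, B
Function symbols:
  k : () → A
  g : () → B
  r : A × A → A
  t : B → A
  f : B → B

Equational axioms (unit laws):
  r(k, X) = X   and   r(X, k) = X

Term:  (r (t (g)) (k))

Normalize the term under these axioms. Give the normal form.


normal form = (t (g))

1. (r (t (g)) (k))  →  (t (g))


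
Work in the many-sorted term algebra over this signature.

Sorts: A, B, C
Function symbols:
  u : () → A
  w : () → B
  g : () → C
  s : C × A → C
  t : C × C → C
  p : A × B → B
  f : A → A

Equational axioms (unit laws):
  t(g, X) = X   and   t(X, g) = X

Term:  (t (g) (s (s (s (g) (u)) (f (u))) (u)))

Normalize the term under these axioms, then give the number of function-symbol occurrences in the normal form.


size = 8

1. (t (g) (s (s (s (g) (u)) (f (u))) (u)))  →  (s (s (s (g) (u)) (f (u))) (u))
normal form: (s (s (s (g) (u)) (f (u))) (u))


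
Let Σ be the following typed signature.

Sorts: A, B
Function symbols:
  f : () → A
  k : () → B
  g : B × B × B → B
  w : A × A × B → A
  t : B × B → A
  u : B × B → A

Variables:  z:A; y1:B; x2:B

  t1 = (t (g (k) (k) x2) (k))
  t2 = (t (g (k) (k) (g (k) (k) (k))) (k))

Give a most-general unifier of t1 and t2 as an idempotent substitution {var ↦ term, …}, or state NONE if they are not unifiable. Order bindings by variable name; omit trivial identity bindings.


{x2 ↦ (g (k) (k) (k))}


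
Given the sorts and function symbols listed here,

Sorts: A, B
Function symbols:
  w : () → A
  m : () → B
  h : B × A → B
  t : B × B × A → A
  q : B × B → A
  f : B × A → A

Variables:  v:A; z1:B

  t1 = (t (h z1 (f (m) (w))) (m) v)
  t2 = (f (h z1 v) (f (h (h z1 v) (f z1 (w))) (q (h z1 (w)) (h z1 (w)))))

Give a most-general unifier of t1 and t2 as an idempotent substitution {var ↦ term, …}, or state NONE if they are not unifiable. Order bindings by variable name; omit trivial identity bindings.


head clash or occurs-check failure — not unifiable

NONE (not unifiable)


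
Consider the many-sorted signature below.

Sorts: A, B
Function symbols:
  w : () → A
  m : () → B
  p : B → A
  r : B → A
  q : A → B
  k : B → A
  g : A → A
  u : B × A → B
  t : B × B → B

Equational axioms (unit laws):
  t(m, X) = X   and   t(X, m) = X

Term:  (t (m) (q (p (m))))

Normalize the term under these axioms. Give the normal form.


1. (t (m) (q (p (m))))  →  (q (p (m)))

normal form = (q (p (m)))


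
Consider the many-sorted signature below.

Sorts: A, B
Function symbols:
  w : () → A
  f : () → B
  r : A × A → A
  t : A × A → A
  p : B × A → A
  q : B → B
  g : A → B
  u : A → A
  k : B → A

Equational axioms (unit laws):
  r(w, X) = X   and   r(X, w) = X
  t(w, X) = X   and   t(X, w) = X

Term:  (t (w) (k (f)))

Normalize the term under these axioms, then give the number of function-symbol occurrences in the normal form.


size = 2

1. (t (w) (k (f)))  →  (k (f))
normal form: (k (f))


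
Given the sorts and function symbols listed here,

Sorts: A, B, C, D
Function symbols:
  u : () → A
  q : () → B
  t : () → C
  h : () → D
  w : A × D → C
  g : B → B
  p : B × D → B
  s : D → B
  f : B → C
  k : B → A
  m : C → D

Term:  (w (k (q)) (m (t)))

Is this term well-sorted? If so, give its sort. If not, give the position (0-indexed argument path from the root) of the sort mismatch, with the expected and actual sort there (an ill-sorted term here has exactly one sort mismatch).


well-sorted; sort = C

    (q) : B
  (k (q)) : A
    (t) : C
  (m (t)) : D
(w (k (q)) (m (t))) : C


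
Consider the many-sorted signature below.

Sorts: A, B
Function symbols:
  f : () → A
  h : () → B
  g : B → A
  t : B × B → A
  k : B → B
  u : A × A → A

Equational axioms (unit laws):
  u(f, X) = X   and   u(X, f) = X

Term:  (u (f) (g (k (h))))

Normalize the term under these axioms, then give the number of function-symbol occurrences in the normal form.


1. (u (f) (g (k (h))))  →  (g (k (h)))
normal form: (g (k (h)))

size = 3


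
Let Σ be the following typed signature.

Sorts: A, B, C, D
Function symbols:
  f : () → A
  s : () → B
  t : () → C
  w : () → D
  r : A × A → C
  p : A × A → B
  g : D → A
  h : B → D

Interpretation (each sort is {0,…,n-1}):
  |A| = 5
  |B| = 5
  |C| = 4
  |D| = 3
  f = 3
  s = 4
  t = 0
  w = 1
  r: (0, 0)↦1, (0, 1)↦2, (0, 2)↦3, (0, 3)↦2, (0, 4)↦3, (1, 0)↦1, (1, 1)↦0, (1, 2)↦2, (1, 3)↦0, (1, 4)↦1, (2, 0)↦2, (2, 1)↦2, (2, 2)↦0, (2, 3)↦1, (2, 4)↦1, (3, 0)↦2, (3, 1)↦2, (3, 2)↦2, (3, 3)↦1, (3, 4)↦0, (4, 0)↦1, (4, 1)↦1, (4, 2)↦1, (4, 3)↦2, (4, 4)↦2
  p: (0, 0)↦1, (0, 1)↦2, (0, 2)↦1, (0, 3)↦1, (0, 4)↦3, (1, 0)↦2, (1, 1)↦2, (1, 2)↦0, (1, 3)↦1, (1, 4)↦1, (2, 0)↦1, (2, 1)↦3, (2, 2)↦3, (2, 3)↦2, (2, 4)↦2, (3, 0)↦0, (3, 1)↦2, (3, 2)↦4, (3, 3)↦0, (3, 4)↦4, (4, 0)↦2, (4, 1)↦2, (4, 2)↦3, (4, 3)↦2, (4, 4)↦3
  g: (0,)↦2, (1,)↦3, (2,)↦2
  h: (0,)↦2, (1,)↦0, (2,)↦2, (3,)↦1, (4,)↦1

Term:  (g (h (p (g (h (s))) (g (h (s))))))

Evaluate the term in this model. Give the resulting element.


value = 2

  s = 4
  (h (s)) = h(4,) = 1
  (g (h (s))) = g(1,) = 3
  s = 4
  (h (s)) = h(4,) = 1
  (g (h (s))) = g(1,) = 3
  (p (g (h (s))) (g (h (s)))) = p(3, 3) = 0
  (h (p (g (h (s))) (g (h (s))))) = h(0,) = 2
  (g (h (p (g (h (s))) (g (h (s)))))) = g(2,) = 2


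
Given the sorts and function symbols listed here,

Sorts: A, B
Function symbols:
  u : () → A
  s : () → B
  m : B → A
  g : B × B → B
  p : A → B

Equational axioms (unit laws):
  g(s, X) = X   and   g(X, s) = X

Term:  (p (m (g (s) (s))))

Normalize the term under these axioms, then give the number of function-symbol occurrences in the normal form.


1. (p (m (g (s) (s))))  →  (p (m (s)))
normal form: (p (m (s)))

size = 3


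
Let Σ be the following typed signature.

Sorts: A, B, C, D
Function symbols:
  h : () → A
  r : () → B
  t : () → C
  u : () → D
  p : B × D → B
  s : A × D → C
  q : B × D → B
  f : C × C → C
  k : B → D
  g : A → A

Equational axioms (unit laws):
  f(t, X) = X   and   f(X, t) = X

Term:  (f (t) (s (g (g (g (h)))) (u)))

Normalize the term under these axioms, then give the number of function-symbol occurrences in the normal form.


size = 6

1. (f (t) (s (g (g (g (h)))) (u)))  →  (s (g (g (g (h)))) (u))
normal form: (s (g (g (g (h)))) (u))


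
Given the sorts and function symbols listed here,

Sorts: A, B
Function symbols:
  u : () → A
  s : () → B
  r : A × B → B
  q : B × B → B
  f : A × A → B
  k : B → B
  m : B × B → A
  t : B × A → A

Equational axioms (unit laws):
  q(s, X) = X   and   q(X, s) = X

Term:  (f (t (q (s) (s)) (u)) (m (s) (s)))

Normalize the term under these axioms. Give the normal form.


1. (f (t (q (s) (s)) (u)) (m (s) (s)))  →  (f (t (s) (u)) (m (s) (s)))

normal form = (f (t (s) (u)) (m (s) (s)))


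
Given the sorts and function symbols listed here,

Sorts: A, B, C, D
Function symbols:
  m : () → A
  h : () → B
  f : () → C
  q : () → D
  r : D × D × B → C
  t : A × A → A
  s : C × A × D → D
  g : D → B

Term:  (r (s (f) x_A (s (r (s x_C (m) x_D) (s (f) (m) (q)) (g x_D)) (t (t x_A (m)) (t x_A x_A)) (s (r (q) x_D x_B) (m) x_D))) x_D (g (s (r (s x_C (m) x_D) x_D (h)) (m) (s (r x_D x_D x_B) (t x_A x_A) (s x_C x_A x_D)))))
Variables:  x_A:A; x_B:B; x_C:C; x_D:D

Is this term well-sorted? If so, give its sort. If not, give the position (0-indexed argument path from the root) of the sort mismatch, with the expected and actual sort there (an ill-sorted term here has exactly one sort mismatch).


well-sorted; sort = C

    (f) : C
    x_A : A
          x_C : C
          (m) : A
          x_D : D
        (s x_C (m) x_D) : D
          (f) : C
          (m) : A
          (q) : D
        (s (f) (m) (q)) : D
          x_D : D
        (g x_D) : B
      (r (s x_C (m) x_D) (s (f) (m) (q)) (g x_D)) : C
          x_A : A
          (m) : A
        (t x_A (m)) : A
          x_A : A
          x_A : A
        (t x_A x_A) : A
      (t (t x_A (m)) (t x_A x_A)) : A
          (q) : D
          x_D : D
          x_B : B
        (r (q) x_D x_B) : C
        (m) : A
        x_D : D
      (s (r (q) x_D x_B) (m) x_D) : D
    (s (r (s x_C (m) x_D) (s (f) (m) (q)) (g x_D)) (t (t x_A (m)) (t x_A x_A)) (s (r (q) x_D x_B) (m) x_D)) : D
  (s (f) x_A (s (r (s x_C (m) x_D) (s (f) (m) (q)) (g x_D)) (t (t x_A (m)) (t x_A x_A)) (s (r (q) x_D x_B) (m) x_D))) : D
  x_D : D
          x_C : C
          (m) : A
          x_D : D
        (s x_C (m) x_D) : D
        x_D : D
        (h) : B
      (r (s x_C (m) x_D) x_D (h)) : C
      (m) : A
          x_D : D
          x_D : D
          x_B : B
        (r x_D x_D x_B) : C
          x_A : A
          x_A : A
        (t x_A x_A) : A
          x_C : C
          x_A : A
          x_D : D
        (s x_C x_A x_D) : D
      (s (r x_D x_D x_B) (t x_A x_A) (s x_C x_A x_D)) : D
    (s (r (s x_C (m) x_D) x_D (h)) (m) (s (r x_D x_D x_B) (t x_A x_A) (s x_C x_A x_D))) : D
  (g (s (r (s x_C (m) x_D) x_D (h)) (m) (s (r x_D x_D x_B) (t x_A x_A) (s x_C x_A x_D)))) : B
(r (s (f) x_A (s (r (s x_C (m) x_D) (s (f) (m) (q)) (g x_D)) (t (t x_A (m)) (t x_A x_A)) (s (r (q) x_D x_B) (m) x_D))) x_D (g (s (r (s x_C (m) x_D) x_D (h)) (m) (s (r x_D x_D x_B) (t x_A x_A) (s x_C x_A x_D))))) : C


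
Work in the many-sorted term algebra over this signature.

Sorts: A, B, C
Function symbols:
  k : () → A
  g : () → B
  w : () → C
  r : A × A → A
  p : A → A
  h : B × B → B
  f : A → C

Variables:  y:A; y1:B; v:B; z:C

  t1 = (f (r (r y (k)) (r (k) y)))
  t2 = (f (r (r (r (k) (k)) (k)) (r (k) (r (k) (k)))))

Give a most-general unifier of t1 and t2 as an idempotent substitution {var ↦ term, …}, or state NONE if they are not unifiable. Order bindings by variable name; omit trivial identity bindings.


{y ↦ (r (k) (k))}


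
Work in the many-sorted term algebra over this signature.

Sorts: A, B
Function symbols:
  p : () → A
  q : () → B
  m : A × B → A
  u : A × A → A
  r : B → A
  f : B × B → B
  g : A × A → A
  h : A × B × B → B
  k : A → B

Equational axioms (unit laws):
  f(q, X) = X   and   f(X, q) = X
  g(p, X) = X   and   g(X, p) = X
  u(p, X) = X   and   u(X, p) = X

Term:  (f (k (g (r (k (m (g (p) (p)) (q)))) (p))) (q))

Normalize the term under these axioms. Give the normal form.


1. (f (k (g (r (k (m (g (p) (p)) (q)))) (p))) (q))  →  (k (g (r (k (m (g (p) (p)) (q)))) (p)))
2. (k (g (r (k (m (g (p) (p)) (q)))) (p)))  →  (k (r (k (m (g (p) (p)) (q)))))
3. (k (r (k (m (g (p) (p)) (q)))))  →  (k (r (k (m (p) (q)))))

normal form = (k (r (k (m (p) (q)))))


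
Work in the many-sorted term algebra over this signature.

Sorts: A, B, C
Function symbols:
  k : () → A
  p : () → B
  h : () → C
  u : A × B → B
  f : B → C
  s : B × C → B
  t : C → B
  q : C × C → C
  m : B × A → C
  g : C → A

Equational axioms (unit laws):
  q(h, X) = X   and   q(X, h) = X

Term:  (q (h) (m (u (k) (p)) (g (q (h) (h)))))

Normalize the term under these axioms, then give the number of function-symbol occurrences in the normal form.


size = 6

1. (q (h) (m (u (k) (p)) (g (q (h) (h)))))  →  (m (u (k) (p)) (g (q (h) (h))))
2. (m (u (k) (p)) (g (q (h) (h))))  →  (m (u (k) (p)) (g (h)))
normal form: (m (u (k) (p)) (g (h)))


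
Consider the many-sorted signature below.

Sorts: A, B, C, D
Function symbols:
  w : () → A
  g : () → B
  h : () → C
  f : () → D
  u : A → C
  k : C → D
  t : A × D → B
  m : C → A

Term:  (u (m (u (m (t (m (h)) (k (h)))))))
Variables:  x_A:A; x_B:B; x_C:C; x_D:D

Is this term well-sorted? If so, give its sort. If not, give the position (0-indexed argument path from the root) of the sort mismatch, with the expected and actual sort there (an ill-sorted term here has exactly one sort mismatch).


ill-sorted at position [0, 0, 0, 0]: expected C, got B

            (h) : C
          (m (h)) : A
            (h) : C
          (k (h)) : D
        (t (m (h)) (k (h))) : B
      (m (t (m (h)) (k (h)))) : ✗ arg 0 at [0, 0, 0, 0] has sort B, expected C


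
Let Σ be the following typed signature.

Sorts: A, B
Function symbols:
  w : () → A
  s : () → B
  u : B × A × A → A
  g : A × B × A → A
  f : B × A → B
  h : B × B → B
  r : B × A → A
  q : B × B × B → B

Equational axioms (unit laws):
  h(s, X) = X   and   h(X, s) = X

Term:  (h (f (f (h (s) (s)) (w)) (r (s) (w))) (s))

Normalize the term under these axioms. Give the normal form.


1. (h (f (f (h (s) (s)) (w)) (r (s) (w))) (s))  →  (f (f (h (s) (s)) (w)) (r (s) (w)))
2. (f (f (h (s) (s)) (w)) (r (s) (w)))  →  (f (f (s) (w)) (r (s) (w)))

normal form = (f (f (s) (w)) (r (s) (w)))


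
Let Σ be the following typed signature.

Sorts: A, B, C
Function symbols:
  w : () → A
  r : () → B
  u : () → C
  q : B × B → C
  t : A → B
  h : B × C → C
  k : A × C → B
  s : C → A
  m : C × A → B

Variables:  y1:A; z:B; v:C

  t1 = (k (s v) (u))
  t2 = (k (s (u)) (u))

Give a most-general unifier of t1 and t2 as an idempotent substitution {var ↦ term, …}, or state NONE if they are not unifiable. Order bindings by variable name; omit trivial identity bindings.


{v ↦ (u)}


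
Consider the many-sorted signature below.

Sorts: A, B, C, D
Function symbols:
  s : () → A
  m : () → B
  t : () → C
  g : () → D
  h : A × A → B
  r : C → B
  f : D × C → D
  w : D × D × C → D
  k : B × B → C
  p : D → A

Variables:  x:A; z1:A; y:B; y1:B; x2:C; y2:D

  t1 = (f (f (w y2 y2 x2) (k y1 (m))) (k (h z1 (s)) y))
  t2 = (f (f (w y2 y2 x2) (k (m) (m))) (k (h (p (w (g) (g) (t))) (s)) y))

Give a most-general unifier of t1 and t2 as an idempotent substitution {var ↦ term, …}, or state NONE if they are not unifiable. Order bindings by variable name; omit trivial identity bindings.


{y1 ↦ (m), z1 ↦ (p (w (g) (g) (t)))}


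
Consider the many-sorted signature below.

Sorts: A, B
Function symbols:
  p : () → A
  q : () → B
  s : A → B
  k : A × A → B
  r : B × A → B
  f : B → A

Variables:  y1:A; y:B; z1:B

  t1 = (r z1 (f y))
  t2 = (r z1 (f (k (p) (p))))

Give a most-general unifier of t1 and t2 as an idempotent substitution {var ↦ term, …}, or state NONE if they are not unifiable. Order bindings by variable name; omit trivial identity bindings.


{y ↦ (k (p) (p))}


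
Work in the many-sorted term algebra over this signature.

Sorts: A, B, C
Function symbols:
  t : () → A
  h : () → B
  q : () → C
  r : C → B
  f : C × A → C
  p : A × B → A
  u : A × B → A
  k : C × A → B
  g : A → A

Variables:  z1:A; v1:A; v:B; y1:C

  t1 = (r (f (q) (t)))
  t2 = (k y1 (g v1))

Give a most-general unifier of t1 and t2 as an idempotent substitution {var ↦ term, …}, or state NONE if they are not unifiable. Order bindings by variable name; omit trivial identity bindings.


NONE (not unifiable)

head clash or occurs-check failure — not unifiable


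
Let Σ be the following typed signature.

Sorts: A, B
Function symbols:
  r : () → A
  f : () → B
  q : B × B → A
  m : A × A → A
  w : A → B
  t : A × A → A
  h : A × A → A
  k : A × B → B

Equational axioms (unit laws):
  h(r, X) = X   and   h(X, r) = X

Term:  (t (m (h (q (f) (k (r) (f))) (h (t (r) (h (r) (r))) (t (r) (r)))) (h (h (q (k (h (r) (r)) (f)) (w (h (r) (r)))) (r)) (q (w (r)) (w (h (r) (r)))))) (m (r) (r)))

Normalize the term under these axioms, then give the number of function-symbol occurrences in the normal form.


size = 30

1. (t (m (h (q (f) (k (r) (f))) (h (t (r) (h (r) (r))) (t (r) (r)))) (h (h (q (k (h (r) (r)) (f)) (w (h (r) (r)))) (r)) (q (w (r)) (w (h (r) (r)))))) (m (r) (r)))  →  (t (m (h (q (f) (k (r) (f))) (h (t (r) (r)) (t (r) (r)))) (h (h (q (k (h (r) (r)) (f)) (w (h (r) (r)))) (r)) (q (w (r)) (w (h (r) (r)))))) (m (r) (r)))
2. (t (m (h (q (f) (k (r) (f))) (h (t (r) (r)) (t (r) (r)))) (h (h (q (k (h (r) (r)) (f)) (w (h (r) (r)))) (r)) (q (w (r)) (w (h (r) (r)))))) (m (r) (r)))  →  (t (m (h (q (f) (k (r) (f))) (h (t (r) (r)) (t (r) (r)))) (h (q (k (h (r) (r)) (f)) (w (h (r) (r)))) (q (w (r)) (w (h (r) (r)))))) (m (r) (r)))
3. (t (m (h (q (f) (k (r) (f))) (h (t (r) (r)) (t (r) (r)))) (h (q (k (h (r) (r)) (f)) (w (h (r) (r)))) (q (w (r)) (w (h (r) (r)))))) (m (r) (r)))  →  (t (m (h (q (f) (k (r) (f))) (h (t (r) (r)) (t (r) (r)))) (h (q (k (r) (f)) (w (h (r) (r)))) (q (w (r)) (w (h (r) (r)))))) (m (r) (r)))
4. (t (m (h (q (f) (k (r) (f))) (h (t (r) (r)) (t (r) (r)))) (h (q (k (r) (f)) (w (h (r) (r)))) (q (w (r)) (w (h (r) (r)))))) (m (r) (r)))  →  (t (m (h (q (f) (k (r) (f))) (h (t (r) (r)) (t (r) (r)))) (h (q (k (r) (f)) (w (r))) (q (w (r)) (w (h (r) (r)))))) (m (r) (r)))
5. (t (m (h (q (f) (k (r) (f))) (h (t (r) (r)) (t (r) (r)))) (h (q (k (r) (f)) (w (r))) (q (w (r)) (w (h (r) (r)))))) (m (r) (r)))  →  (t (m (h (q (f) (k (r) (f))) (h (t (r) (r)) (t (r) (r)))) (h (q (k (r) (f)) (w (r))) (q (w (r)) (w (r))))) (m (r) (r)))
normal form: (t (m (h (q (f) (k (r) (f))) (h (t (r) (r)) (t (r) (r)))) (h (q (k (r) (f)) (w (r))) (q (w (r)) (w (r))))) (m (r) (r)))


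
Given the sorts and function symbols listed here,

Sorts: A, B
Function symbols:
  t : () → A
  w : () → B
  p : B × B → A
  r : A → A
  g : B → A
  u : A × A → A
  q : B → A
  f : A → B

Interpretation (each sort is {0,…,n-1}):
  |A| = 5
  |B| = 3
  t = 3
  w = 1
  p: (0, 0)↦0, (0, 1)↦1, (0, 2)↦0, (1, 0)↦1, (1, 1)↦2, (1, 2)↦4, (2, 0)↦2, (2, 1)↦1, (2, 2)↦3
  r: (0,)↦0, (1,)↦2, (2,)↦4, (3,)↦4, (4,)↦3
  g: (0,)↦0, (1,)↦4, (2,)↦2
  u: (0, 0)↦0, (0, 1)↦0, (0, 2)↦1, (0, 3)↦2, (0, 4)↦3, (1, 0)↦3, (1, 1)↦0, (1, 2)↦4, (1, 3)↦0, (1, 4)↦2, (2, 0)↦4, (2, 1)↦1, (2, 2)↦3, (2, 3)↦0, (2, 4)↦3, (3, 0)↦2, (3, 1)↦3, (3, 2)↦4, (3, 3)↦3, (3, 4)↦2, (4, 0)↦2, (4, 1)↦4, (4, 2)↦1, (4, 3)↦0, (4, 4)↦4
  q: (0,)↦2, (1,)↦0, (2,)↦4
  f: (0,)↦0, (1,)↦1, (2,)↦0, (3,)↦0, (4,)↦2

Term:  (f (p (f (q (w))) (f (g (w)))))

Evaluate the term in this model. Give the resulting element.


value = 0

  w = 1
  (q (w)) = q(1,) = 0
  (f (q (w))) = f(0,) = 0
  w = 1
  (g (w)) = g(1,) = 4
  (f (g (w))) = f(4,) = 2
  (p (f (q (w))) (f (g (w)))) = p(0, 2) = 0
  (f (p (f (q (w))) (f (g (w))))) = f(0,) = 0


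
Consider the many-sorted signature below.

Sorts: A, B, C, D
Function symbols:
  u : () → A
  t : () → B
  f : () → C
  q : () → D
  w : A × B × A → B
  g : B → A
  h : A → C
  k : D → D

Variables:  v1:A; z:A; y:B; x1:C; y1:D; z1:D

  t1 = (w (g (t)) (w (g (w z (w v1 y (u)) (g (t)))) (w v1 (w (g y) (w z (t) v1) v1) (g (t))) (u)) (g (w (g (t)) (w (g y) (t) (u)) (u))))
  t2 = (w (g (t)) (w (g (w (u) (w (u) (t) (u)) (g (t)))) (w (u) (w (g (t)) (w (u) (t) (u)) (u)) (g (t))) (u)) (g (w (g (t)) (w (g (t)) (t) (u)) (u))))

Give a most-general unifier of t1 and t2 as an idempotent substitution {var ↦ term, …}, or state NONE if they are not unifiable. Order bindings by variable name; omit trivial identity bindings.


{v1 ↦ (u), y ↦ (t), z ↦ (u)}


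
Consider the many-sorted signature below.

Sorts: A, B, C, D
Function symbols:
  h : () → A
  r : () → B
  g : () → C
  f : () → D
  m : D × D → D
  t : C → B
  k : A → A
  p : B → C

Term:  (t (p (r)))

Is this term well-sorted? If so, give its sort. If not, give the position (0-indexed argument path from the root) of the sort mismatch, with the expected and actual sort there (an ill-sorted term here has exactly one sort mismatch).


well-sorted; sort = B

    (r) : B
  (p (r)) : C
(t (p (r))) : B


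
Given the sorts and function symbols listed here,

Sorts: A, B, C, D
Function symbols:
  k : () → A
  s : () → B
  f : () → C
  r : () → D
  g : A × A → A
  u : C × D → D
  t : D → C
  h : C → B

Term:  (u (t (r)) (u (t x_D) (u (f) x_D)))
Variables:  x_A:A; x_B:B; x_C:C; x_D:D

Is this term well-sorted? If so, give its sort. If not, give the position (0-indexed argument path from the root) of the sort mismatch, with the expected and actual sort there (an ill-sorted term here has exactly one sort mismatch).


well-sorted; sort = D

    (r) : D
  (t (r)) : C
      x_D : D
    (t x_D) : C
      (f) : C
      x_D : D
    (u (f) x_D) : D
  (u (t x_D) (u (f) x_D)) : D
(u (t (r)) (u (t x_D) (u (f) x_D))) : D


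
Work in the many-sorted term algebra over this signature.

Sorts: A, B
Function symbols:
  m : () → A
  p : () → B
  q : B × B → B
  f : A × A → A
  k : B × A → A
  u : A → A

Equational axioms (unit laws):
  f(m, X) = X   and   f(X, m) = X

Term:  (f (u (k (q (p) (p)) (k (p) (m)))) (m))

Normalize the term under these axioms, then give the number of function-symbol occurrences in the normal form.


1. (f (u (k (q (p) (p)) (k (p) (m)))) (m))  →  (u (k (q (p) (p)) (k (p) (m))))
normal form: (u (k (q (p) (p)) (k (p) (m))))

size = 8


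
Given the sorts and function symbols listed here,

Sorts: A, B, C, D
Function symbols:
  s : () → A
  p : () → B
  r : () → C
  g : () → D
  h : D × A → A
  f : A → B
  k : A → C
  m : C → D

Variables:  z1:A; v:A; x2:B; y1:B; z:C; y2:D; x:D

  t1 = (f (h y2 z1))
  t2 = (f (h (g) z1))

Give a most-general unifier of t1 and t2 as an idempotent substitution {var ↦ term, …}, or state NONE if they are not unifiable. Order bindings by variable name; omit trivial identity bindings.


{y2 ↦ (g)}


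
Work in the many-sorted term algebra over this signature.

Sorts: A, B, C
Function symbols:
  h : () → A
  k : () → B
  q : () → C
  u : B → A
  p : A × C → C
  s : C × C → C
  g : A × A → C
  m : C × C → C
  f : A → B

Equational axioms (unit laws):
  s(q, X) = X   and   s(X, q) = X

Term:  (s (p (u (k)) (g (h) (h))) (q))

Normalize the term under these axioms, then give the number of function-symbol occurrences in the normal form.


size = 6

1. (s (p (u (k)) (g (h) (h))) (q))  →  (p (u (k)) (g (h) (h)))
normal form: (p (u (k)) (g (h) (h)))


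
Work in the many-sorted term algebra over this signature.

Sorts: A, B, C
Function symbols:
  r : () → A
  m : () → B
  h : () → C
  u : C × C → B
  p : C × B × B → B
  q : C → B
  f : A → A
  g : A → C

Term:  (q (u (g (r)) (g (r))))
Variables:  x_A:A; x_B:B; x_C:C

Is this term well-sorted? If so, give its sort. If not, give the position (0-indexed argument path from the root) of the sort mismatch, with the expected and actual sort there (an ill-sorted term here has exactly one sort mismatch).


ill-sorted at position [0]: expected C, got B

      (r) : A
    (g (r)) : C
      (r) : A
    (g (r)) : C
  (u (g (r)) (g (r))) : B
(q (u (g (r)) (g (r)))) : ✗ arg 0 at [0] has sort B, expected C
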